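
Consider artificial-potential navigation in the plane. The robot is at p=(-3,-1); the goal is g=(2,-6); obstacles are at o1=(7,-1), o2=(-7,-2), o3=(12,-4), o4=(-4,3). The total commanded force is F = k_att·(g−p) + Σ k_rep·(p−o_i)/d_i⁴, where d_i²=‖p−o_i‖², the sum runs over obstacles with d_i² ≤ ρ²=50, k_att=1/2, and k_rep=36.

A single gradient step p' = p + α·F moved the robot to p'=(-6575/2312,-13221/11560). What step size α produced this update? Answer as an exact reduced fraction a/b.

α = 1/20

F_att = 1/2·(g−p) = 1/2·(5,-5) = (2.5000,-2.5000)
o1: d²=100 > ρ²=50 → inactive
o2: d²=17 ≤ ρ²=50; F_rep = 36·(4,1)/17² = (0.4983,0.1246)
o3: d²=234 > ρ²=50 → inactive
o4: d²=17 ≤ ρ²=50; F_rep = 36·(1,-4)/17² = (0.1246,-0.4983)
F = F_att + ΣF_rep = (3.1228,-2.8737)
Δp = p'−p = (0.1561,-0.1437); α = Δx/Fx = (361/2312) / (1805/578) = 1/20
check: Δy/Fy = (-1661/11560) / (-1661/578) = 1/20 ✓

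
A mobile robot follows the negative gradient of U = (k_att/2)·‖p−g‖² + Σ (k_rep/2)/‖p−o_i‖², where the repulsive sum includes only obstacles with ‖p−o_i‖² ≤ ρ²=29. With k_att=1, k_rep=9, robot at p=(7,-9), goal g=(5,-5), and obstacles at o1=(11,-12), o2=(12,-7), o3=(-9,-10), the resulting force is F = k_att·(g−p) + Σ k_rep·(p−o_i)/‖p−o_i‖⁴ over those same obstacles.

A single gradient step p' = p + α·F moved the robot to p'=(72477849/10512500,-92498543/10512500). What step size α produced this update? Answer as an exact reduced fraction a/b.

F_att = 1·(g−p) = 1·(-2,4) = (-2.0000,4.0000)
o1: d²=25 ≤ ρ²=29; F_rep = 9·(-4,3)/25² = (-0.0576,0.0432)
o2: d²=29 ≤ ρ²=29; F_rep = 9·(-5,-2)/29² = (-0.0535,-0.0214)
o3: d²=257 > ρ²=29 → inactive
F = F_att + ΣF_rep = (-2.1111,4.0218)
Δp = p'−p = (-0.1056,0.2011); α = Δx/Fx = (-1109651/10512500) / (-1109651/525625) = 1/20
check: Δy/Fy = (2113957/10512500) / (2113957/525625) = 1/20 ✓

α = 1/20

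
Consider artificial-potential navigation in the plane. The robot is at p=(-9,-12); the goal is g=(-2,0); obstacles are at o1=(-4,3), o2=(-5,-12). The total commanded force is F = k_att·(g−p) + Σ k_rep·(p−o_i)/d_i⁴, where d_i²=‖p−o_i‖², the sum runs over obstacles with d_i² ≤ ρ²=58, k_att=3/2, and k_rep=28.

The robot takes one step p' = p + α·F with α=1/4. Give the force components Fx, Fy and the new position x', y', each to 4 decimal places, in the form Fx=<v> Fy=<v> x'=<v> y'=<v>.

F_att = 3/2·(g−p) = 3/2·(7,12) = (10.5000,18.0000)
o1: d²=250 > ρ²=58 → inactive
o2: d²=16 ≤ ρ²=58; F_rep = 28·(-4,0)/16² = (-0.4375,0.0000)
F = F_att + ΣF_rep = (10.0625,18.0000)
p' = p + 1/4·F = (-6.4844,-7.5000)

Fx=10.0625 Fy=18.0000 x'=-6.4844 y'=-7.5000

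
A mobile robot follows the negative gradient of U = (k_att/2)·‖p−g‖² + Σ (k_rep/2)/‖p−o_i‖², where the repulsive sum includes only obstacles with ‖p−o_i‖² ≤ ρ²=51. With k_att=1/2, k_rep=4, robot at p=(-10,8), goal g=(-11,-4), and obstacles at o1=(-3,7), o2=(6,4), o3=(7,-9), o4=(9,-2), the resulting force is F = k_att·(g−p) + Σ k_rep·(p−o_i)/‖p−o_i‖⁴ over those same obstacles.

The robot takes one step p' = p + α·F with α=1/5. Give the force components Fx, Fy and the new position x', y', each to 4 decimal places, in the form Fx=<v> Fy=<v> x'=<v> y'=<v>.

Fx=-0.5112 Fy=-5.9984 x'=-10.1022 y'=6.8003

F_att = 1/2·(g−p) = 1/2·(-1,-12) = (-0.5000,-6.0000)
o1: d²=50 ≤ ρ²=51; F_rep = 4·(-7,1)/50² = (-0.0112,0.0016)
o2: d²=272 > ρ²=51 → inactive
o3: d²=578 > ρ²=51 → inactive
o4: d²=461 > ρ²=51 → inactive
F = F_att + ΣF_rep = (-0.5112,-5.9984)
p' = p + 1/5·F = (-10.1022,6.8003)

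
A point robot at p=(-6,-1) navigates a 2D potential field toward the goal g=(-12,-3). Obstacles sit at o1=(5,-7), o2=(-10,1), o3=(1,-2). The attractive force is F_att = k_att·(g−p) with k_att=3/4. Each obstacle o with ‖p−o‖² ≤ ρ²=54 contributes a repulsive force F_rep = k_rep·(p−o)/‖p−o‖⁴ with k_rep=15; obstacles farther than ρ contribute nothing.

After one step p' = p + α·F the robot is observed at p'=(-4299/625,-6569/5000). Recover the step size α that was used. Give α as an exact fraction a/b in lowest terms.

α = 1/5

F_att = 3/4·(g−p) = 3/4·(-6,-2) = (-4.5000,-1.5000)
o1: d²=157 > ρ²=54 → inactive
o2: d²=20 ≤ ρ²=54; F_rep = 15·(4,-2)/20² = (0.1500,-0.0750)
o3: d²=50 ≤ ρ²=54; F_rep = 15·(-7,1)/50² = (-0.0420,0.0060)
F = F_att + ΣF_rep = (-4.3920,-1.5690)
Δp = p'−p = (-0.8784,-0.3138); α = Δx/Fx = (-549/625) / (-549/125) = 1/5
check: Δy/Fy = (-1569/5000) / (-1569/1000) = 1/5 ✓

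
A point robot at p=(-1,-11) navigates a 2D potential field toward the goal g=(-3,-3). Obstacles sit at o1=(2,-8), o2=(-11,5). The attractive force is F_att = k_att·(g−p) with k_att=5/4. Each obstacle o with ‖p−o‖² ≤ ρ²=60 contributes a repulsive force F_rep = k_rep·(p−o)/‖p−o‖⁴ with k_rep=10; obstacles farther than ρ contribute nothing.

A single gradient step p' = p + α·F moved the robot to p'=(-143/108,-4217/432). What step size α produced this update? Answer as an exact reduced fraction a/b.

α = 1/8

F_att = 5/4·(g−p) = 5/4·(-2,8) = (-2.5000,10.0000)
o1: d²=18 ≤ ρ²=60; F_rep = 10·(-3,-3)/18² = (-0.0926,-0.0926)
o2: d²=356 > ρ²=60 → inactive
F = F_att + ΣF_rep = (-2.5926,9.9074)
Δp = p'−p = (-0.3241,1.2384); α = Δx/Fx = (-35/108) / (-70/27) = 1/8
check: Δy/Fy = (535/432) / (535/54) = 1/8 ✓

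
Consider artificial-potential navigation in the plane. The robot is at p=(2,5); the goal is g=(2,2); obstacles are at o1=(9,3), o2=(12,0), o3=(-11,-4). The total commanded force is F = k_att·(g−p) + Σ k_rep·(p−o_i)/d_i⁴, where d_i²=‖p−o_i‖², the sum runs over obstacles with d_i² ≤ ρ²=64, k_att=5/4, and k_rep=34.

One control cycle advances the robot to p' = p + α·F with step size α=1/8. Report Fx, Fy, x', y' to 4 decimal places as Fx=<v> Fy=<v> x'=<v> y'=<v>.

F_att = 5/4·(g−p) = 5/4·(0,-3) = (0.0000,-3.7500)
o1: d²=53 ≤ ρ²=64; F_rep = 34·(-7,2)/53² = (-0.0847,0.0242)
o2: d²=125 > ρ²=64 → inactive
o3: d²=250 > ρ²=64 → inactive
F = F_att + ΣF_rep = (-0.0847,-3.7258)
p' = p + 1/8·F = (1.9894,4.5343)

Fx=-0.0847 Fy=-3.7258 x'=1.9894 y'=4.5343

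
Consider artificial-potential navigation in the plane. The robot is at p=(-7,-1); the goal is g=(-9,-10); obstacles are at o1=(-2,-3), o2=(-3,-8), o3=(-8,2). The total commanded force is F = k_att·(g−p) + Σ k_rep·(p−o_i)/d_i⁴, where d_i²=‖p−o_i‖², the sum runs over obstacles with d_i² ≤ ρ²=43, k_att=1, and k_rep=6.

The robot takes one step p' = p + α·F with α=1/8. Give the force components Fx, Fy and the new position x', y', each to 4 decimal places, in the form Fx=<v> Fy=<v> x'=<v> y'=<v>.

Fx=-1.9757 Fy=-9.1657 x'=-7.2470 y'=-2.1457

F_att = 1·(g−p) = 1·(-2,-9) = (-2.0000,-9.0000)
o1: d²=29 ≤ ρ²=43; F_rep = 6·(-5,2)/29² = (-0.0357,0.0143)
o2: d²=65 > ρ²=43 → inactive
o3: d²=10 ≤ ρ²=43; F_rep = 6·(1,-3)/10² = (0.0600,-0.1800)
F = F_att + ΣF_rep = (-1.9757,-9.1657)
p' = p + 1/8·F = (-7.2470,-2.1457)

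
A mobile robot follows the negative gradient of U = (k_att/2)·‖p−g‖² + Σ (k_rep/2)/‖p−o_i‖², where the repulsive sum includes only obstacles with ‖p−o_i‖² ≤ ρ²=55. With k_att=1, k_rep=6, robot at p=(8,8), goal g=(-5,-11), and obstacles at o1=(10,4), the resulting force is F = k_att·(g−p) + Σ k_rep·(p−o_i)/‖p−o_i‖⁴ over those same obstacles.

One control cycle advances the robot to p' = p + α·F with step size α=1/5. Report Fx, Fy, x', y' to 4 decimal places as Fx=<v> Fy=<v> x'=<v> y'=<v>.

Fx=-13.0300 Fy=-18.9400 x'=5.3940 y'=4.2120

F_att = 1·(g−p) = 1·(-13,-19) = (-13.0000,-19.0000)
o1: d²=20 ≤ ρ²=55; F_rep = 6·(-2,4)/20² = (-0.0300,0.0600)
F = F_att + ΣF_rep = (-13.0300,-18.9400)
p' = p + 1/5·F = (5.3940,4.2120)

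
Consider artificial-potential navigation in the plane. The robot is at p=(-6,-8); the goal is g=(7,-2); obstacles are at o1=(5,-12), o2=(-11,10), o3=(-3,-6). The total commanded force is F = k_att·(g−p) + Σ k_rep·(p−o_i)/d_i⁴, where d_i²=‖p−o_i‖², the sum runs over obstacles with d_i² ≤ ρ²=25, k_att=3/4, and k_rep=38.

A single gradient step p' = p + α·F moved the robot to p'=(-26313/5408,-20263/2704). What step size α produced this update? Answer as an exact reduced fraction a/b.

α = 1/8

F_att = 3/4·(g−p) = 3/4·(13,6) = (9.7500,4.5000)
o1: d²=137 > ρ²=25 → inactive
o2: d²=349 > ρ²=25 → inactive
o3: d²=13 ≤ ρ²=25; F_rep = 38·(-3,-2)/13² = (-0.6746,-0.4497)
F = F_att + ΣF_rep = (9.0754,4.0503)
Δp = p'−p = (1.1344,0.5063); α = Δx/Fx = (6135/5408) / (6135/676) = 1/8
check: Δy/Fy = (1369/2704) / (1369/338) = 1/8 ✓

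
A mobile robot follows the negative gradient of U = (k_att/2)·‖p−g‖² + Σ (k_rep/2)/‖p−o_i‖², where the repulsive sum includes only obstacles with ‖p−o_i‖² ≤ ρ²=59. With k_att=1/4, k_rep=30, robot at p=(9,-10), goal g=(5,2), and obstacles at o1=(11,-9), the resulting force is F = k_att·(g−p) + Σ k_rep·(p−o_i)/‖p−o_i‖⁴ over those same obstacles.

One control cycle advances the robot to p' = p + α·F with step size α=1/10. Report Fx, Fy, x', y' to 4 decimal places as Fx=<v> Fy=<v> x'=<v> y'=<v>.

F_att = 1/4·(g−p) = 1/4·(-4,12) = (-1.0000,3.0000)
o1: d²=5 ≤ ρ²=59; F_rep = 30·(-2,-1)/5² = (-2.4000,-1.2000)
F = F_att + ΣF_rep = (-3.4000,1.8000)
p' = p + 1/10·F = (8.6600,-9.8200)

Fx=-3.4000 Fy=1.8000 x'=8.6600 y'=-9.8200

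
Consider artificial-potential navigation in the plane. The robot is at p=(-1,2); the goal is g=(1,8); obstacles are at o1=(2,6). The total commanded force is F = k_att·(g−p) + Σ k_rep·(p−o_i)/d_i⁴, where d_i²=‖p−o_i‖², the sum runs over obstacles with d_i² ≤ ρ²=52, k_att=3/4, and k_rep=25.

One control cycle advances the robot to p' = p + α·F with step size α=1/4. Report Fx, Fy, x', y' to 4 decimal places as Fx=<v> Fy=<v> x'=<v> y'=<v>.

F_att = 3/4·(g−p) = 3/4·(2,6) = (1.5000,4.5000)
o1: d²=25 ≤ ρ²=52; F_rep = 25·(-3,-4)/25² = (-0.1200,-0.1600)
F = F_att + ΣF_rep = (1.3800,4.3400)
p' = p + 1/4·F = (-0.6550,3.0850)

Fx=1.3800 Fy=4.3400 x'=-0.6550 y'=3.0850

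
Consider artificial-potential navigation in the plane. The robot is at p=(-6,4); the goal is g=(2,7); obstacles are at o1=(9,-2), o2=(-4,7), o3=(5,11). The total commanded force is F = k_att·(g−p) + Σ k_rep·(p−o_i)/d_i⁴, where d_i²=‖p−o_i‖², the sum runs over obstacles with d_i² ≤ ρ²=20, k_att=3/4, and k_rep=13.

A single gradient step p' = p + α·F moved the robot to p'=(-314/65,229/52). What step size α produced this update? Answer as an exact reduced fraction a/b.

α = 1/5

F_att = 3/4·(g−p) = 3/4·(8,3) = (6.0000,2.2500)
o1: d²=261 > ρ²=20 → inactive
o2: d²=13 ≤ ρ²=20; F_rep = 13·(-2,-3)/13² = (-0.1538,-0.2308)
o3: d²=170 > ρ²=20 → inactive
F = F_att + ΣF_rep = (5.8462,2.0192)
Δp = p'−p = (1.1692,0.4038); α = Δx/Fx = (76/65) / (76/13) = 1/5
check: Δy/Fy = (21/52) / (105/52) = 1/5 ✓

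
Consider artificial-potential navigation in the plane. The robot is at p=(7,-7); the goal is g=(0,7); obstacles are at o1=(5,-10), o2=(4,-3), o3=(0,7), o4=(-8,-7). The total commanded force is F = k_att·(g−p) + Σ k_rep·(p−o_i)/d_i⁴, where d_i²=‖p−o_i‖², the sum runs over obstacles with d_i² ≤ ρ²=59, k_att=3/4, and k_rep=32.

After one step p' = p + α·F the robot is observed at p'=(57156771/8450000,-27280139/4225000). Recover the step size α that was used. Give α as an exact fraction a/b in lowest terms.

α = 1/20

F_att = 3/4·(g−p) = 3/4·(-7,14) = (-5.2500,10.5000)
o1: d²=13 ≤ ρ²=59; F_rep = 32·(2,3)/13² = (0.3787,0.5680)
o2: d²=25 ≤ ρ²=59; F_rep = 32·(3,-4)/25² = (0.1536,-0.2048)
o3: d²=245 > ρ²=59 → inactive
o4: d²=225 > ρ²=59 → inactive
F = F_att + ΣF_rep = (-4.7177,10.8632)
Δp = p'−p = (-0.2359,0.5432); α = Δx/Fx = (-1993229/8450000) / (-1993229/422500) = 1/20
check: Δy/Fy = (2294861/4225000) / (2294861/211250) = 1/20 ✓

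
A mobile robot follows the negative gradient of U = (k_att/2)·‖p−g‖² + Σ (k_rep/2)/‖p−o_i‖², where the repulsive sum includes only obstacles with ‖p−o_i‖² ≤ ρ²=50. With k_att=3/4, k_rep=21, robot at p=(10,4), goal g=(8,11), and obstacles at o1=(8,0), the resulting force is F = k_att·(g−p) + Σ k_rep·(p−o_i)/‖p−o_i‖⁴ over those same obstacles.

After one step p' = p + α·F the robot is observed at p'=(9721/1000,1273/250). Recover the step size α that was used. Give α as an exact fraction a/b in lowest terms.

α = 1/5

F_att = 3/4·(g−p) = 3/4·(-2,7) = (-1.5000,5.2500)
o1: d²=20 ≤ ρ²=50; F_rep = 21·(2,4)/20² = (0.1050,0.2100)
F = F_att + ΣF_rep = (-1.3950,5.4600)
Δp = p'−p = (-0.2790,1.0920); α = Δx/Fx = (-279/1000) / (-279/200) = 1/5
check: Δy/Fy = (273/250) / (273/50) = 1/5 ✓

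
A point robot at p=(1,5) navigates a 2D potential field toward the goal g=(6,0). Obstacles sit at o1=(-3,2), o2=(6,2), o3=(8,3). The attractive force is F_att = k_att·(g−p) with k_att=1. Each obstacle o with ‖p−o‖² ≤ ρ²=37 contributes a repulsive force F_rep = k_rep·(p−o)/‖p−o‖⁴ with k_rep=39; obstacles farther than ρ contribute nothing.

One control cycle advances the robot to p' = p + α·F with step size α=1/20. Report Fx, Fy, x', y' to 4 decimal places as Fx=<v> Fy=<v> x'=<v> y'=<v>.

Fx=5.0809 Fy=-4.7116 x'=1.2540 y'=4.7644

F_att = 1·(g−p) = 1·(5,-5) = (5.0000,-5.0000)
o1: d²=25 ≤ ρ²=37; F_rep = 39·(4,3)/25² = (0.2496,0.1872)
o2: d²=34 ≤ ρ²=37; F_rep = 39·(-5,3)/34² = (-0.1687,0.1012)
o3: d²=53 > ρ²=37 → inactive
F = F_att + ΣF_rep = (5.0809,-4.7116)
p' = p + 1/20·F = (1.2540,4.7644)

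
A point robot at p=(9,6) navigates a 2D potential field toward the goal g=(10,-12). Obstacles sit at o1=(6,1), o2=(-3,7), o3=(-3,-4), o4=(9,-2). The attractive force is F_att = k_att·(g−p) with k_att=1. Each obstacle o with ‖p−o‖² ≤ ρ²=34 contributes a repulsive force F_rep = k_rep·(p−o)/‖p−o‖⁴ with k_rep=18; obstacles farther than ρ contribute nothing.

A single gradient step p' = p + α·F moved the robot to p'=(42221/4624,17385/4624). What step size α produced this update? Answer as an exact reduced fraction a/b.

F_att = 1·(g−p) = 1·(1,-18) = (1.0000,-18.0000)
o1: d²=34 ≤ ρ²=34; F_rep = 18·(3,5)/34² = (0.0467,0.0779)
o2: d²=145 > ρ²=34 → inactive
o3: d²=244 > ρ²=34 → inactive
o4: d²=64 > ρ²=34 → inactive
F = F_att + ΣF_rep = (1.0467,-17.9221)
Δp = p'−p = (0.1308,-2.2403); α = Δx/Fx = (605/4624) / (605/578) = 1/8
check: Δy/Fy = (-10359/4624) / (-10359/578) = 1/8 ✓

α = 1/8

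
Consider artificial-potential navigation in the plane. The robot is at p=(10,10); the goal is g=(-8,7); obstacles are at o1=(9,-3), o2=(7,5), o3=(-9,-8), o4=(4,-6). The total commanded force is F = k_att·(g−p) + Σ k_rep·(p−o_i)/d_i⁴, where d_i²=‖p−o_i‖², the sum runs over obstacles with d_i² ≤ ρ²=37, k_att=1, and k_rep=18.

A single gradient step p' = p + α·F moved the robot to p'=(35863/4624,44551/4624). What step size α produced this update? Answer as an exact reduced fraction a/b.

F_att = 1·(g−p) = 1·(-18,-3) = (-18.0000,-3.0000)
o1: d²=170 > ρ²=37 → inactive
o2: d²=34 ≤ ρ²=37; F_rep = 18·(3,5)/34² = (0.0467,0.0779)
o3: d²=685 > ρ²=37 → inactive
o4: d²=292 > ρ²=37 → inactive
F = F_att + ΣF_rep = (-17.9533,-2.9221)
Δp = p'−p = (-2.2442,-0.3653); α = Δx/Fx = (-10377/4624) / (-10377/578) = 1/8
check: Δy/Fy = (-1689/4624) / (-1689/578) = 1/8 ✓

α = 1/8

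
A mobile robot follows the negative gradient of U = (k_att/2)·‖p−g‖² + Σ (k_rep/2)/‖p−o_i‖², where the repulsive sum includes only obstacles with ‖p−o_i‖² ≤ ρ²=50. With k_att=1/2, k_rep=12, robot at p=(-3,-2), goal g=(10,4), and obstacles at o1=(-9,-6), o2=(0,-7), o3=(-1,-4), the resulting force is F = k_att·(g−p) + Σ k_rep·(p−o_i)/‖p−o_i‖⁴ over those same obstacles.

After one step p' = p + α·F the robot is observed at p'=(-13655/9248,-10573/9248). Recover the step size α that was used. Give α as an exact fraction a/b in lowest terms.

F_att = 1/2·(g−p) = 1/2·(13,6) = (6.5000,3.0000)
o1: d²=52 > ρ²=50 → inactive
o2: d²=34 ≤ ρ²=50; F_rep = 12·(-3,5)/34² = (-0.0311,0.0519)
o3: d²=8 ≤ ρ²=50; F_rep = 12·(-2,2)/8² = (-0.3750,0.3750)
F = F_att + ΣF_rep = (6.0939,3.4269)
Δp = p'−p = (1.5235,0.8567); α = Δx/Fx = (14089/9248) / (14089/2312) = 1/4
check: Δy/Fy = (7923/9248) / (7923/2312) = 1/4 ✓

α = 1/4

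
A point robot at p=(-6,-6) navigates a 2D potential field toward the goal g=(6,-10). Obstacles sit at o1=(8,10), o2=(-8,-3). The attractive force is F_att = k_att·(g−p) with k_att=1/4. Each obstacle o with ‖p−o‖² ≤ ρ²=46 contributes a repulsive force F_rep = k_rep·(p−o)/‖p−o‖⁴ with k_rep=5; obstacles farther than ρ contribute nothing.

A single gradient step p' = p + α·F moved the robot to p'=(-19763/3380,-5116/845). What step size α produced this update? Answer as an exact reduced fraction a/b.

α = 1/20

F_att = 1/4·(g−p) = 1/4·(12,-4) = (3.0000,-1.0000)
o1: d²=452 > ρ²=46 → inactive
o2: d²=13 ≤ ρ²=46; F_rep = 5·(2,-3)/13² = (0.0592,-0.0888)
F = F_att + ΣF_rep = (3.0592,-1.0888)
Δp = p'−p = (0.1530,-0.0544); α = Δx/Fx = (517/3380) / (517/169) = 1/20
check: Δy/Fy = (-46/845) / (-184/169) = 1/20 ✓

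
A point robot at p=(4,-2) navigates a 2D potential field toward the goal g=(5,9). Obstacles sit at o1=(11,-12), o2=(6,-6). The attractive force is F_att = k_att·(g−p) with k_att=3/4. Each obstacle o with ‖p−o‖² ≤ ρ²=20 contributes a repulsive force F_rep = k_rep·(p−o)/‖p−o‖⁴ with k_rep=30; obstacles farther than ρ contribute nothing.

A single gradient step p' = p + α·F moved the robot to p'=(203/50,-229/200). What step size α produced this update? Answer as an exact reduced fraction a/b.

F_att = 3/4·(g−p) = 3/4·(1,11) = (0.7500,8.2500)
o1: d²=149 > ρ²=20 → inactive
o2: d²=20 ≤ ρ²=20; F_rep = 30·(-2,4)/20² = (-0.1500,0.3000)
F = F_att + ΣF_rep = (0.6000,8.5500)
Δp = p'−p = (0.0600,0.8550); α = Δx/Fx = (3/50) / (3/5) = 1/10
check: Δy/Fy = (171/200) / (171/20) = 1/10 ✓

α = 1/10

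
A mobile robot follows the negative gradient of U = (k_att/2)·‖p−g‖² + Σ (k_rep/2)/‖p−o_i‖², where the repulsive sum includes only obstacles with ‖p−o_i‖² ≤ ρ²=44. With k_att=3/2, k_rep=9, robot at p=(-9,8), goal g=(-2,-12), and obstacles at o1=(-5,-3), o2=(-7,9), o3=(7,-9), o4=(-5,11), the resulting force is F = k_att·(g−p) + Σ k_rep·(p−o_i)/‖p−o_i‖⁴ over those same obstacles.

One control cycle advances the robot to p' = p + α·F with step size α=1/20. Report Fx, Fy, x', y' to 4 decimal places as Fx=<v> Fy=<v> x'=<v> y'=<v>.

F_att = 3/2·(g−p) = 3/2·(7,-20) = (10.5000,-30.0000)
o1: d²=137 > ρ²=44 → inactive
o2: d²=5 ≤ ρ²=44; F_rep = 9·(-2,-1)/5² = (-0.7200,-0.3600)
o3: d²=545 > ρ²=44 → inactive
o4: d²=25 ≤ ρ²=44; F_rep = 9·(-4,-3)/25² = (-0.0576,-0.0432)
F = F_att + ΣF_rep = (9.7224,-30.4032)
p' = p + 1/20·F = (-8.5139,6.4798)

Fx=9.7224 Fy=-30.4032 x'=-8.5139 y'=6.4798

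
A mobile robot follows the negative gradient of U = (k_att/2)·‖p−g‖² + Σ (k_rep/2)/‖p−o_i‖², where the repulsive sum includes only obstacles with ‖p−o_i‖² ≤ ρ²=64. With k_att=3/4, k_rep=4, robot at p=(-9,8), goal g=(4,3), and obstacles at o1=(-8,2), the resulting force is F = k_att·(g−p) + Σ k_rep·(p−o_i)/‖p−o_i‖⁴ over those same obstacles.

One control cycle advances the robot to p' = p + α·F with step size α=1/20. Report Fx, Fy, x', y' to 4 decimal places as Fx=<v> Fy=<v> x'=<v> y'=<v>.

F_att = 3/4·(g−p) = 3/4·(13,-5) = (9.7500,-3.7500)
o1: d²=37 ≤ ρ²=64; F_rep = 4·(-1,6)/37² = (-0.0029,0.0175)
F = F_att + ΣF_rep = (9.7471,-3.7325)
p' = p + 1/20·F = (-8.5126,7.8134)

Fx=9.7471 Fy=-3.7325 x'=-8.5126 y'=7.8134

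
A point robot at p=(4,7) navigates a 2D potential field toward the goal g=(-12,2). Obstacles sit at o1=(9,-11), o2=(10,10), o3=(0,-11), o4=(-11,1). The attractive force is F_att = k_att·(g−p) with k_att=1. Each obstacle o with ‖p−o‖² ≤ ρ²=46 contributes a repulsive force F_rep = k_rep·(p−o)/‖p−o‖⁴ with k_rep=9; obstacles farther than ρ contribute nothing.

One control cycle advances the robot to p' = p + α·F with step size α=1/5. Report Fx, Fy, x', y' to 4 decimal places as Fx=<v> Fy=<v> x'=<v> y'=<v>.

F_att = 1·(g−p) = 1·(-16,-5) = (-16.0000,-5.0000)
o1: d²=349 > ρ²=46 → inactive
o2: d²=45 ≤ ρ²=46; F_rep = 9·(-6,-3)/45² = (-0.0267,-0.0133)
o3: d²=340 > ρ²=46 → inactive
o4: d²=261 > ρ²=46 → inactive
F = F_att + ΣF_rep = (-16.0267,-5.0133)
p' = p + 1/5·F = (0.7947,5.9973)

Fx=-16.0267 Fy=-5.0133 x'=0.7947 y'=5.9973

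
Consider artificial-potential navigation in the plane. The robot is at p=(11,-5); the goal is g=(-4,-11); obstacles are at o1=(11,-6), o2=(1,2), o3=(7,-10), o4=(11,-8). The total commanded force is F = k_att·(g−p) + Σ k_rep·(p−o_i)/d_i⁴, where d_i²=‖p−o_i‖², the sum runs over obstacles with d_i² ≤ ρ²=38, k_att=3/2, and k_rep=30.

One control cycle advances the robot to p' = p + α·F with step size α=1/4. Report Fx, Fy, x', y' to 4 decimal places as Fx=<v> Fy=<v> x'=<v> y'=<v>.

Fx=-22.5000 Fy=22.1111 x'=5.3750 y'=0.5278

F_att = 3/2·(g−p) = 3/2·(-15,-6) = (-22.5000,-9.0000)
o1: d²=1 ≤ ρ²=38; F_rep = 30·(0,1)/1² = (0.0000,30.0000)
o2: d²=149 > ρ²=38 → inactive
o3: d²=41 > ρ²=38 → inactive
o4: d²=9 ≤ ρ²=38; F_rep = 30·(0,3)/9² = (0.0000,1.1111)
F = F_att + ΣF_rep = (-22.5000,22.1111)
p' = p + 1/4·F = (5.3750,0.5278)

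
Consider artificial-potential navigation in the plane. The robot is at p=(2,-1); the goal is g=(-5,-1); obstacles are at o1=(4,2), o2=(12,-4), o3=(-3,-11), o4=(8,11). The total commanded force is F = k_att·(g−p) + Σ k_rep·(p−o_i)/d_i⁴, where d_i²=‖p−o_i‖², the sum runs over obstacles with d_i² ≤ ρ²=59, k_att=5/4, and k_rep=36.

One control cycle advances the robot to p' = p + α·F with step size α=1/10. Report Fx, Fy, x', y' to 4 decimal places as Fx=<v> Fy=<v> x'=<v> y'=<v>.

F_att = 5/4·(g−p) = 5/4·(-7,0) = (-8.7500,0.0000)
o1: d²=13 ≤ ρ²=59; F_rep = 36·(-2,-3)/13² = (-0.4260,-0.6391)
o2: d²=109 > ρ²=59 → inactive
o3: d²=125 > ρ²=59 → inactive
o4: d²=180 > ρ²=59 → inactive
F = F_att + ΣF_rep = (-9.1760,-0.6391)
p' = p + 1/10·F = (1.0824,-1.0639)

Fx=-9.1760 Fy=-0.6391 x'=1.0824 y'=-1.0639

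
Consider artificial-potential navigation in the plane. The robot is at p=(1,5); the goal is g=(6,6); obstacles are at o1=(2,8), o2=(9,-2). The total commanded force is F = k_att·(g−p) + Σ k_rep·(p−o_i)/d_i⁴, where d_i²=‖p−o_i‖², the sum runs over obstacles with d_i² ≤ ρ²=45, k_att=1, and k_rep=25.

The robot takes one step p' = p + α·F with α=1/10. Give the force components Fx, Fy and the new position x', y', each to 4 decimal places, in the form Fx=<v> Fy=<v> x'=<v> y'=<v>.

F_att = 1·(g−p) = 1·(5,1) = (5.0000,1.0000)
o1: d²=10 ≤ ρ²=45; F_rep = 25·(-1,-3)/10² = (-0.2500,-0.7500)
o2: d²=113 > ρ²=45 → inactive
F = F_att + ΣF_rep = (4.7500,0.2500)
p' = p + 1/10·F = (1.4750,5.0250)

Fx=4.7500 Fy=0.2500 x'=1.4750 y'=5.0250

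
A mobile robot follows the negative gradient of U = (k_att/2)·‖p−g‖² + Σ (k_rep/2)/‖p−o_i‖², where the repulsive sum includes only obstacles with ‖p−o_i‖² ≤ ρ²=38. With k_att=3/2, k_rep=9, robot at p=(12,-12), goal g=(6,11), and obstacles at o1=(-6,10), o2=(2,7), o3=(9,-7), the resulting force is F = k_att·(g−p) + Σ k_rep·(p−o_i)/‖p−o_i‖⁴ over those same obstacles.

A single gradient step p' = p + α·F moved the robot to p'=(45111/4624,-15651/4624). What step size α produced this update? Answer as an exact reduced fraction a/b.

α = 1/4

F_att = 3/2·(g−p) = 3/2·(-6,23) = (-9.0000,34.5000)
o1: d²=808 > ρ²=38 → inactive
o2: d²=461 > ρ²=38 → inactive
o3: d²=34 ≤ ρ²=38; F_rep = 9·(3,-5)/34² = (0.0234,-0.0389)
F = F_att + ΣF_rep = (-8.9766,34.4611)
Δp = p'−p = (-2.2442,8.6153); α = Δx/Fx = (-10377/4624) / (-10377/1156) = 1/4
check: Δy/Fy = (39837/4624) / (39837/1156) = 1/4 ✓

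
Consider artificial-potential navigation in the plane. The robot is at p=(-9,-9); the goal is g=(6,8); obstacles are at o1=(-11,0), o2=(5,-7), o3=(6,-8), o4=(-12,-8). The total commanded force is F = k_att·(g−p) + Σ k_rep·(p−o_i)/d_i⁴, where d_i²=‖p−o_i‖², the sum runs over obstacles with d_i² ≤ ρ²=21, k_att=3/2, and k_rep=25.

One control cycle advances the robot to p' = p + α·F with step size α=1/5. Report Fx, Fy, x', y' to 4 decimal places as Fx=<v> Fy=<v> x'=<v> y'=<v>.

F_att = 3/2·(g−p) = 3/2·(15,17) = (22.5000,25.5000)
o1: d²=85 > ρ²=21 → inactive
o2: d²=200 > ρ²=21 → inactive
o3: d²=226 > ρ²=21 → inactive
o4: d²=10 ≤ ρ²=21; F_rep = 25·(3,-1)/10² = (0.7500,-0.2500)
F = F_att + ΣF_rep = (23.2500,25.2500)
p' = p + 1/5·F = (-4.3500,-3.9500)

Fx=23.2500 Fy=25.2500 x'=-4.3500 y'=-3.9500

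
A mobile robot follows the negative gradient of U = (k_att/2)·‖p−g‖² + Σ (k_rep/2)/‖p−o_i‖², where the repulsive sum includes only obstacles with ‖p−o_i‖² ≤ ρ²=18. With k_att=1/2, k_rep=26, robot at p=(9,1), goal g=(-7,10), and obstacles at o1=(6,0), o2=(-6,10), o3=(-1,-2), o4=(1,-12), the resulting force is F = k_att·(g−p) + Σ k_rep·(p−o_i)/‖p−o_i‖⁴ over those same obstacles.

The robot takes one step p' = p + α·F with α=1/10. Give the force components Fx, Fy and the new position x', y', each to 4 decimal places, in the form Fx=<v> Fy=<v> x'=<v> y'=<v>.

Fx=-7.2200 Fy=4.7600 x'=8.2780 y'=1.4760

F_att = 1/2·(g−p) = 1/2·(-16,9) = (-8.0000,4.5000)
o1: d²=10 ≤ ρ²=18; F_rep = 26·(3,1)/10² = (0.7800,0.2600)
o2: d²=306 > ρ²=18 → inactive
o3: d²=109 > ρ²=18 → inactive
o4: d²=233 > ρ²=18 → inactive
F = F_att + ΣF_rep = (-7.2200,4.7600)
p' = p + 1/10·F = (8.2780,1.4760)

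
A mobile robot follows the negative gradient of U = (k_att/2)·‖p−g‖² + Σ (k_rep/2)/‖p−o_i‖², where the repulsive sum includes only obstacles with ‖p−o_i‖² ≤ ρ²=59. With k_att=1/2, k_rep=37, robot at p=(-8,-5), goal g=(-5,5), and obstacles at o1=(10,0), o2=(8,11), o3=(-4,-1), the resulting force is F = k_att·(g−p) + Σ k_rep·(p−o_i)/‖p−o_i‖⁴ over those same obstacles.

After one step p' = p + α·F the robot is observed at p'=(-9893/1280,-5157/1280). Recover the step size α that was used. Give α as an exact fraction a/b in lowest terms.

F_att = 1/2·(g−p) = 1/2·(3,10) = (1.5000,5.0000)
o1: d²=349 > ρ²=59 → inactive
o2: d²=512 > ρ²=59 → inactive
o3: d²=32 ≤ ρ²=59; F_rep = 37·(-4,-4)/32² = (-0.1445,-0.1445)
F = F_att + ΣF_rep = (1.3555,4.8555)
Δp = p'−p = (0.2711,0.9711); α = Δx/Fx = (347/1280) / (347/256) = 1/5
check: Δy/Fy = (1243/1280) / (1243/256) = 1/5 ✓

α = 1/5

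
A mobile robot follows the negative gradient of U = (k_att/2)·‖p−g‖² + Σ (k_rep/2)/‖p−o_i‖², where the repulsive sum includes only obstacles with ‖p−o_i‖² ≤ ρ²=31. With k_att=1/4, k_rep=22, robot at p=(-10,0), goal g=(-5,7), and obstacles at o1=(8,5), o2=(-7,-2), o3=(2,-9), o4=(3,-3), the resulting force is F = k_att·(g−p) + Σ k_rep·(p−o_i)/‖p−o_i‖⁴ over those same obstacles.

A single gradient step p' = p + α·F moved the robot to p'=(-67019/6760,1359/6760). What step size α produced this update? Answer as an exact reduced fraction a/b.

α = 1/10

F_att = 1/4·(g−p) = 1/4·(5,7) = (1.2500,1.7500)
o1: d²=349 > ρ²=31 → inactive
o2: d²=13 ≤ ρ²=31; F_rep = 22·(-3,2)/13² = (-0.3905,0.2604)
o3: d²=225 > ρ²=31 → inactive
o4: d²=178 > ρ²=31 → inactive
F = F_att + ΣF_rep = (0.8595,2.0104)
Δp = p'−p = (0.0859,0.2010); α = Δx/Fx = (581/6760) / (581/676) = 1/10
check: Δy/Fy = (1359/6760) / (1359/676) = 1/10 ✓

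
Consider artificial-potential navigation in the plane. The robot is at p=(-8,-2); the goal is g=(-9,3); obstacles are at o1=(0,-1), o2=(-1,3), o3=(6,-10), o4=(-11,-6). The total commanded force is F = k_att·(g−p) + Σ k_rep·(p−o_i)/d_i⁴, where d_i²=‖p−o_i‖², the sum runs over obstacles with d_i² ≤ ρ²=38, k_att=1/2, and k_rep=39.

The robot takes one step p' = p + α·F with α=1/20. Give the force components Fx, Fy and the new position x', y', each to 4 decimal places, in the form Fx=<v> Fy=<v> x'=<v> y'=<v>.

Fx=-0.3128 Fy=2.7496 x'=-8.0156 y'=-1.8625

F_att = 1/2·(g−p) = 1/2·(-1,5) = (-0.5000,2.5000)
o1: d²=65 > ρ²=38 → inactive
o2: d²=74 > ρ²=38 → inactive
o3: d²=260 > ρ²=38 → inactive
o4: d²=25 ≤ ρ²=38; F_rep = 39·(3,4)/25² = (0.1872,0.2496)
F = F_att + ΣF_rep = (-0.3128,2.7496)
p' = p + 1/20·F = (-8.0156,-1.8625)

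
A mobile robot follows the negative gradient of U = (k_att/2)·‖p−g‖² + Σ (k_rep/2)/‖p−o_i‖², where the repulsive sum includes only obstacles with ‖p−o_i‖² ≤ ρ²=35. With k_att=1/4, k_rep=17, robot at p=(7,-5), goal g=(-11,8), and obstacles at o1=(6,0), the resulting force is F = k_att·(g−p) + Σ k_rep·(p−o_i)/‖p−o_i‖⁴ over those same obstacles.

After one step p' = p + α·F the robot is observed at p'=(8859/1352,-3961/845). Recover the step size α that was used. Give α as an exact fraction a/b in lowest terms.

α = 1/10

F_att = 1/4·(g−p) = 1/4·(-18,13) = (-4.5000,3.2500)
o1: d²=26 ≤ ρ²=35; F_rep = 17·(1,-5)/26² = (0.0251,-0.1257)
F = F_att + ΣF_rep = (-4.4749,3.1243)
Δp = p'−p = (-0.4475,0.3124); α = Δx/Fx = (-605/1352) / (-3025/676) = 1/10
check: Δy/Fy = (264/845) / (528/169) = 1/10 ✓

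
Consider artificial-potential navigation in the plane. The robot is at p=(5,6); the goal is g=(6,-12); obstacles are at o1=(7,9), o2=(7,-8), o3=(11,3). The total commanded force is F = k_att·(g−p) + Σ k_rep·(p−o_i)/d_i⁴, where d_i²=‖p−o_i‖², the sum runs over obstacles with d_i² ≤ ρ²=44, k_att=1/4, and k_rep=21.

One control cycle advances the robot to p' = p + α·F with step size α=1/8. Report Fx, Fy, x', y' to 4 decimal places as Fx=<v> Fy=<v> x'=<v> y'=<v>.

F_att = 1/4·(g−p) = 1/4·(1,-18) = (0.2500,-4.5000)
o1: d²=13 ≤ ρ²=44; F_rep = 21·(-2,-3)/13² = (-0.2485,-0.3728)
o2: d²=200 > ρ²=44 → inactive
o3: d²=45 > ρ²=44 → inactive
F = F_att + ΣF_rep = (0.0015,-4.8728)
p' = p + 1/8·F = (5.0002,5.3909)

Fx=0.0015 Fy=-4.8728 x'=5.0002 y'=5.3909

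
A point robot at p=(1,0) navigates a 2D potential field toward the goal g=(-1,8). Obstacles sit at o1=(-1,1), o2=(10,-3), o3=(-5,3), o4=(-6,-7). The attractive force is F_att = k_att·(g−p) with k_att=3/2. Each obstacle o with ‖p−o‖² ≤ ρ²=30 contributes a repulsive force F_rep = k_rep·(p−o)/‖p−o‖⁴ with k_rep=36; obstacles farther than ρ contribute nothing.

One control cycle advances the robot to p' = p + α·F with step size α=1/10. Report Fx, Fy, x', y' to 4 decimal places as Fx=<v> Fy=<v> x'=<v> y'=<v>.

F_att = 3/2·(g−p) = 3/2·(-2,8) = (-3.0000,12.0000)
o1: d²=5 ≤ ρ²=30; F_rep = 36·(2,-1)/5² = (2.8800,-1.4400)
o2: d²=90 > ρ²=30 → inactive
o3: d²=45 > ρ²=30 → inactive
o4: d²=98 > ρ²=30 → inactive
F = F_att + ΣF_rep = (-0.1200,10.5600)
p' = p + 1/10·F = (0.9880,1.0560)

Fx=-0.1200 Fy=10.5600 x'=0.9880 y'=1.0560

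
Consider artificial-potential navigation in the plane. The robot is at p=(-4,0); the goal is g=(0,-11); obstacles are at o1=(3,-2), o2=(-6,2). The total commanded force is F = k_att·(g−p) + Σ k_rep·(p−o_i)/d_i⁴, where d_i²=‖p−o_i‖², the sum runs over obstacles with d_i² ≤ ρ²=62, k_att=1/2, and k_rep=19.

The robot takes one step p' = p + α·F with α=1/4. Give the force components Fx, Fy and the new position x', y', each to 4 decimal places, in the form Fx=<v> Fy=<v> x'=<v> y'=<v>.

F_att = 1/2·(g−p) = 1/2·(4,-11) = (2.0000,-5.5000)
o1: d²=53 ≤ ρ²=62; F_rep = 19·(-7,2)/53² = (-0.0473,0.0135)
o2: d²=8 ≤ ρ²=62; F_rep = 19·(2,-2)/8² = (0.5938,-0.5938)
F = F_att + ΣF_rep = (2.5464,-6.0802)
p' = p + 1/4·F = (-3.3634,-1.5201)

Fx=2.5464 Fy=-6.0802 x'=-3.3634 y'=-1.5201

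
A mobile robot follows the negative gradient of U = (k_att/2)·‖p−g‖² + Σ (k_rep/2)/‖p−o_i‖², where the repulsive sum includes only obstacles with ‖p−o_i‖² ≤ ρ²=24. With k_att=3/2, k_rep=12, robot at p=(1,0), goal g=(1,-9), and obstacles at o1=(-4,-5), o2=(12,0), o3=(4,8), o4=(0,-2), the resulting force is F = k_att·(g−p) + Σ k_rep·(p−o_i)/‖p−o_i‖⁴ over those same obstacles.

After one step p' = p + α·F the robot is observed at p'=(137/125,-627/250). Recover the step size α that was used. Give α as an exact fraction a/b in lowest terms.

F_att = 3/2·(g−p) = 3/2·(0,-9) = (0.0000,-13.5000)
o1: d²=50 > ρ²=24 → inactive
o2: d²=121 > ρ²=24 → inactive
o3: d²=73 > ρ²=24 → inactive
o4: d²=5 ≤ ρ²=24; F_rep = 12·(1,2)/5² = (0.4800,0.9600)
F = F_att + ΣF_rep = (0.4800,-12.5400)
Δp = p'−p = (0.0960,-2.5080); α = Δx/Fx = (12/125) / (12/25) = 1/5
check: Δy/Fy = (-627/250) / (-627/50) = 1/5 ✓

α = 1/5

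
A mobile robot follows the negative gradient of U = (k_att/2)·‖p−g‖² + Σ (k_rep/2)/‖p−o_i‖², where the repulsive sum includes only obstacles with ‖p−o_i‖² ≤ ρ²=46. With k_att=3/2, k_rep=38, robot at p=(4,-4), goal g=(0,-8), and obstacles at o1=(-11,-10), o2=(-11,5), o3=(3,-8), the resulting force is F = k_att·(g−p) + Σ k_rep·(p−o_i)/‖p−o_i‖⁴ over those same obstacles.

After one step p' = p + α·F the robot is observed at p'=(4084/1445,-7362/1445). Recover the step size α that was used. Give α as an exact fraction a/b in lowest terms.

α = 1/5

F_att = 3/2·(g−p) = 3/2·(-4,-4) = (-6.0000,-6.0000)
o1: d²=261 > ρ²=46 → inactive
o2: d²=306 > ρ²=46 → inactive
o3: d²=17 ≤ ρ²=46; F_rep = 38·(1,4)/17² = (0.1315,0.5260)
F = F_att + ΣF_rep = (-5.8685,-5.4740)
Δp = p'−p = (-1.1737,-1.0948); α = Δx/Fx = (-1696/1445) / (-1696/289) = 1/5
check: Δy/Fy = (-1582/1445) / (-1582/289) = 1/5 ✓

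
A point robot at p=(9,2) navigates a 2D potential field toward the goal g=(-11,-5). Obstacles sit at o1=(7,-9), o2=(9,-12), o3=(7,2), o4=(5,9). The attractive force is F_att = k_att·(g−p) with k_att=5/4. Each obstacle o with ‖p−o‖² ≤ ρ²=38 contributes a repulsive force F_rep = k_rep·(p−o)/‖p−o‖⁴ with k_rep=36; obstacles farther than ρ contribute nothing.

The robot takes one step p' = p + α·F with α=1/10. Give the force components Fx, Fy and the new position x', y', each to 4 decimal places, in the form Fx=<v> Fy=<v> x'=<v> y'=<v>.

Fx=-20.5000 Fy=-8.7500 x'=6.9500 y'=1.1250

F_att = 5/4·(g−p) = 5/4·(-20,-7) = (-25.0000,-8.7500)
o1: d²=125 > ρ²=38 → inactive
o2: d²=196 > ρ²=38 → inactive
o3: d²=4 ≤ ρ²=38; F_rep = 36·(2,0)/4² = (4.5000,0.0000)
o4: d²=65 > ρ²=38 → inactive
F = F_att + ΣF_rep = (-20.5000,-8.7500)
p' = p + 1/10·F = (6.9500,1.1250)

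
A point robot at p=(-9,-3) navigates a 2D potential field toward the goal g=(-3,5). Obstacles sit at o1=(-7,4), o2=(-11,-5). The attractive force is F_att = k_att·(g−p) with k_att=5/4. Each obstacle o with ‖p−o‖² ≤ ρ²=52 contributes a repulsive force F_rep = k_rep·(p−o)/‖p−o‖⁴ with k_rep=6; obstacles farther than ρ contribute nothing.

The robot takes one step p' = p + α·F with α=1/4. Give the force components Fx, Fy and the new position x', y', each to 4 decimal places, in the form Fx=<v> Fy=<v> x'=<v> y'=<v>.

Fx=7.6875 Fy=10.1875 x'=-7.0781 y'=-0.4531

F_att = 5/4·(g−p) = 5/4·(6,8) = (7.5000,10.0000)
o1: d²=53 > ρ²=52 → inactive
o2: d²=8 ≤ ρ²=52; F_rep = 6·(2,2)/8² = (0.1875,0.1875)
F = F_att + ΣF_rep = (7.6875,10.1875)
p' = p + 1/4·F = (-7.0781,-0.4531)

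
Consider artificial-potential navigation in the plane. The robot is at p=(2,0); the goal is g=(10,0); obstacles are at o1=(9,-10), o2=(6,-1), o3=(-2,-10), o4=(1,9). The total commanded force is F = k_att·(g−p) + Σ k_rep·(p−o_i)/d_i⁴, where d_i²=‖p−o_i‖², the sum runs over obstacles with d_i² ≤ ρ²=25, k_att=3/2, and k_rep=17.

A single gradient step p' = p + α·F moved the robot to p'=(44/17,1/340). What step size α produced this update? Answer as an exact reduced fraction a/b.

α = 1/20

F_att = 3/2·(g−p) = 3/2·(8,0) = (12.0000,0.0000)
o1: d²=149 > ρ²=25 → inactive
o2: d²=17 ≤ ρ²=25; F_rep = 17·(-4,1)/17² = (-0.2353,0.0588)
o3: d²=116 > ρ²=25 → inactive
o4: d²=82 > ρ²=25 → inactive
F = F_att + ΣF_rep = (11.7647,0.0588)
Δp = p'−p = (0.5882,0.0029); α = Δx/Fx = (10/17) / (200/17) = 1/20
check: Δy/Fy = (1/340) / (1/17) = 1/20 ✓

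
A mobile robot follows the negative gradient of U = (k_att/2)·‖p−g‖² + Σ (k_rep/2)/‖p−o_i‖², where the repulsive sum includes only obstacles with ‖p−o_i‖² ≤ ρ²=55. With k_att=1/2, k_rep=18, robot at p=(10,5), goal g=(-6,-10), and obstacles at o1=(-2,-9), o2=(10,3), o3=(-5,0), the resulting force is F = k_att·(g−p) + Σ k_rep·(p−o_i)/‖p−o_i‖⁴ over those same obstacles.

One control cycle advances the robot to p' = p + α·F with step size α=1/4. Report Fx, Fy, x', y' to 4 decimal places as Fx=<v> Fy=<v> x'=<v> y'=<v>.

Fx=-8.0000 Fy=-5.2500 x'=8.0000 y'=3.6875

F_att = 1/2·(g−p) = 1/2·(-16,-15) = (-8.0000,-7.5000)
o1: d²=340 > ρ²=55 → inactive
o2: d²=4 ≤ ρ²=55; F_rep = 18·(0,2)/4² = (0.0000,2.2500)
o3: d²=250 > ρ²=55 → inactive
F = F_att + ΣF_rep = (-8.0000,-5.2500)
p' = p + 1/4·F = (8.0000,3.6875)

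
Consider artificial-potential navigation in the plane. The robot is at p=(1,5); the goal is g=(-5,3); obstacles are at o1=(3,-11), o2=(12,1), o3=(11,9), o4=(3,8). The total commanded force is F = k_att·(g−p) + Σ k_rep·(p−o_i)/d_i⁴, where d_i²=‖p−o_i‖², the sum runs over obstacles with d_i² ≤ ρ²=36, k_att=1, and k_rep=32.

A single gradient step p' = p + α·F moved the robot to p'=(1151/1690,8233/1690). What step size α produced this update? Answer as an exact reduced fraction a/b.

F_att = 1·(g−p) = 1·(-6,-2) = (-6.0000,-2.0000)
o1: d²=260 > ρ²=36 → inactive
o2: d²=137 > ρ²=36 → inactive
o3: d²=116 > ρ²=36 → inactive
o4: d²=13 ≤ ρ²=36; F_rep = 32·(-2,-3)/13² = (-0.3787,-0.5680)
F = F_att + ΣF_rep = (-6.3787,-2.5680)
Δp = p'−p = (-0.3189,-0.1284); α = Δx/Fx = (-539/1690) / (-1078/169) = 1/20
check: Δy/Fy = (-217/1690) / (-434/169) = 1/20 ✓

α = 1/20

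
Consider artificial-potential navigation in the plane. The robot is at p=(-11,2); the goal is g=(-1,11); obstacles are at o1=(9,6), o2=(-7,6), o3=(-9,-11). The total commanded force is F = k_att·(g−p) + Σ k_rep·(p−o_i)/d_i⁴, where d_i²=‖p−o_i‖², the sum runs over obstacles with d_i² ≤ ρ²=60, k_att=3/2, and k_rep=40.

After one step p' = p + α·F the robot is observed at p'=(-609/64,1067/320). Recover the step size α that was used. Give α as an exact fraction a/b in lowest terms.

α = 1/10

F_att = 3/2·(g−p) = 3/2·(10,9) = (15.0000,13.5000)
o1: d²=416 > ρ²=60 → inactive
o2: d²=32 ≤ ρ²=60; F_rep = 40·(-4,-4)/32² = (-0.1562,-0.1562)
o3: d²=173 > ρ²=60 → inactive
F = F_att + ΣF_rep = (14.8438,13.3438)
Δp = p'−p = (1.4844,1.3344); α = Δx/Fx = (95/64) / (475/32) = 1/10
check: Δy/Fy = (427/320) / (427/32) = 1/10 ✓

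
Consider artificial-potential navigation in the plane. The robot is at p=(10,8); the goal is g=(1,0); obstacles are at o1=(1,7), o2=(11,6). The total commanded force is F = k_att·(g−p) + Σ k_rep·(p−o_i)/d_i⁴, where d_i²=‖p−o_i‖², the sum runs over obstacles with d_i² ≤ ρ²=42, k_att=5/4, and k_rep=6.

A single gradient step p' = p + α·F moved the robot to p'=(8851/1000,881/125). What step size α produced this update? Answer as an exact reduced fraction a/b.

α = 1/10

F_att = 5/4·(g−p) = 5/4·(-9,-8) = (-11.2500,-10.0000)
o1: d²=82 > ρ²=42 → inactive
o2: d²=5 ≤ ρ²=42; F_rep = 6·(-1,2)/5² = (-0.2400,0.4800)
F = F_att + ΣF_rep = (-11.4900,-9.5200)
Δp = p'−p = (-1.1490,-0.9520); α = Δx/Fx = (-1149/1000) / (-1149/100) = 1/10
check: Δy/Fy = (-119/125) / (-238/25) = 1/10 ✓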